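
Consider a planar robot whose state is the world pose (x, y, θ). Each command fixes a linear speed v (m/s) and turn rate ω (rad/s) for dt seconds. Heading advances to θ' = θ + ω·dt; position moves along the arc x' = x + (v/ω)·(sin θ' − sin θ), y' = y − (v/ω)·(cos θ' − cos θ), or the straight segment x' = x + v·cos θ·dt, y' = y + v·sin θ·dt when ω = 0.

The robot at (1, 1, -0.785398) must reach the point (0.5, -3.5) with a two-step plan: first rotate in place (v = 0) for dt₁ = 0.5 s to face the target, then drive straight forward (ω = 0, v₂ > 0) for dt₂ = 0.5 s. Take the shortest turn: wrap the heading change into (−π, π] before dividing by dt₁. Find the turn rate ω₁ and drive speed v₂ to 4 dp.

ω₁ = -1.7921, v₂ = 9.0554

heading to target = atan2(-3.5−1, 0.5−1) = -1.6815
Δθ = wrap(-1.6815 − -0.7854) = -0.8961; ω₁ = Δθ/dt₁ = -1.7921
distance = √((0.5−1)² + (-3.5−1)²) = 4.5277; v₂ = distance/dt₂ = 9.0554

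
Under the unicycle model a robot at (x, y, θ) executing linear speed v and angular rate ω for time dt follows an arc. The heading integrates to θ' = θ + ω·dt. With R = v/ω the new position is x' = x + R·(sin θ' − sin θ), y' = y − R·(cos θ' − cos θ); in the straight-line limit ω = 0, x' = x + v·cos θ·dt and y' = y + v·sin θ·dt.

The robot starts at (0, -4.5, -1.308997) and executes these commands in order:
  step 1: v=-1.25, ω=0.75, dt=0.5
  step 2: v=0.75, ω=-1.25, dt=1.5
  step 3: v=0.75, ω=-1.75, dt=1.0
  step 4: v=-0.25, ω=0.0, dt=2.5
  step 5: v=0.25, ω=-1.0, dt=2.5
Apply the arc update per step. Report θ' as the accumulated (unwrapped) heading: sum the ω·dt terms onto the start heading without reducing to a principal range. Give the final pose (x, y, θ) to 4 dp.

step 1: θ'=-0.9340 (R=-1.6667) → pose (-0.2699, -3.9403, -0.9340)
step 2: θ'=-2.8090 (R=-0.6000) → pose (-0.5564, -4.8642, -2.8090)
step 3: θ'=-4.5590 (R=-0.4286) → pose (-1.1198, -4.5246, -4.5590)
step 4: θ'=-4.5590 (straight) → pose (-1.0243, -5.1423, -4.5590)
step 5: θ'=-7.0590 (R=-0.2500) → pose (-0.6022, -4.9256, -7.0590)

(-0.6022, -4.9256, -7.0590)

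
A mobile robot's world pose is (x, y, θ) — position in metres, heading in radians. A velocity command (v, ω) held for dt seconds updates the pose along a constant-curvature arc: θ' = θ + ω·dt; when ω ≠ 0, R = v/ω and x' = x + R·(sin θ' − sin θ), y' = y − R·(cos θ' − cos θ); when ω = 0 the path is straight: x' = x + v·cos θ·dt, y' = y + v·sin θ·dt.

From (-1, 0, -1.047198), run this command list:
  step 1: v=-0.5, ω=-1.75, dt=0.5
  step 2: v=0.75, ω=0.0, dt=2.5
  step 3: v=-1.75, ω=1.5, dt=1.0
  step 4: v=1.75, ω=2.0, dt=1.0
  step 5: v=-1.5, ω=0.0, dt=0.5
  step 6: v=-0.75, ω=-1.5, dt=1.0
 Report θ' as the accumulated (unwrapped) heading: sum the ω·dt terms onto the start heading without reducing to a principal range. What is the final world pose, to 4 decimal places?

step 1: θ'=-1.9222 (R=0.2857) → pose (-1.0208, 0.2412, -1.9222)
step 2: θ'=-1.9222 (straight) → pose (-1.6662, -1.5192, -1.9222)
step 3: θ'=-0.4222 (R=-1.1667) → pose (-2.2835, -0.0534, -0.4222)
step 4: θ'=1.5778 (R=0.8750) → pose (-1.0500, 0.7509, 1.5778)
step 5: θ'=1.5778 (straight) → pose (-1.0448, 0.0009, 1.5778)
step 6: θ'=0.0778 (R=0.5000) → pose (-1.5059, -0.5011, 0.0778)

(-1.5059, -0.5011, 0.0778)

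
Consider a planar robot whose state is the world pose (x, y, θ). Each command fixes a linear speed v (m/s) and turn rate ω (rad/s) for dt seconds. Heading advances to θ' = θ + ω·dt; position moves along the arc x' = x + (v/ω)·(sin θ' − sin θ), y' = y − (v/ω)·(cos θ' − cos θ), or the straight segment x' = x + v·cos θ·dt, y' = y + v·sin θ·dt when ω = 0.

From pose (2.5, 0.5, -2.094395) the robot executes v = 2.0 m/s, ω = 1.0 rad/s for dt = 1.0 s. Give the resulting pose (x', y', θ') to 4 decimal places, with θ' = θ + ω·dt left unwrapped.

(2.4547, -1.4172, -1.0944)

θ' = -2.0944 + 1.0·1.0 = -1.0944
R = v/ω = 2.0/1.0 = 2.0000
x' = 2.5 + 2.0000·(sin -1.0944 − sin -2.0944) = 2.4547
y' = 0.5 − 2.0000·(cos -1.0944 − cos -2.0944) = -1.4172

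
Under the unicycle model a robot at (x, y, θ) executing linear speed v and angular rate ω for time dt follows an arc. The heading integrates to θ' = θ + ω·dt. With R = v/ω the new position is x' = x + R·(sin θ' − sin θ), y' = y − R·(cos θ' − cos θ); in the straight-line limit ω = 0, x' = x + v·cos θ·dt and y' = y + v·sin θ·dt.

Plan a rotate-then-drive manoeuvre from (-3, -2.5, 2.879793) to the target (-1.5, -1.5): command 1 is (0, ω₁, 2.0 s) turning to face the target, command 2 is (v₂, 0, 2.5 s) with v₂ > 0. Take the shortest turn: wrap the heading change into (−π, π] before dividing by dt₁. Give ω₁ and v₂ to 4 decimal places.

heading to target = atan2(-1.5−-2.5, -1.5−-3) = 0.5880
Δθ = wrap(0.5880 − 2.8798) = -2.2918; ω₁ = Δθ/dt₁ = -1.1459
distance = √((-1.5−-3)² + (-1.5−-2.5)²) = 1.8028; v₂ = distance/dt₂ = 0.7211

ω₁ = -1.1459, v₂ = 0.7211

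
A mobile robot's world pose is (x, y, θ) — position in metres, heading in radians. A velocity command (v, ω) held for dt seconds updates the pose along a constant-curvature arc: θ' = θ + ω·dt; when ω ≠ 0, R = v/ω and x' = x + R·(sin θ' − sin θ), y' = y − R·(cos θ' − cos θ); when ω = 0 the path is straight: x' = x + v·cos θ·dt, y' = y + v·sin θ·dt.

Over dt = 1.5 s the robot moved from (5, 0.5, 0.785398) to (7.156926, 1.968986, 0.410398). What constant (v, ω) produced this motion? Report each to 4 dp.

Δθ = 0.410398 − 0.785398 = -0.375000
ω = Δθ/dt = -0.375000/1.5 = -0.2500
R = Δx/(sin θ' − sin θ) = -7.0000
v = R·ω = -7.0000·-0.2500 = 1.7500

v = 1.7500, ω = -0.2500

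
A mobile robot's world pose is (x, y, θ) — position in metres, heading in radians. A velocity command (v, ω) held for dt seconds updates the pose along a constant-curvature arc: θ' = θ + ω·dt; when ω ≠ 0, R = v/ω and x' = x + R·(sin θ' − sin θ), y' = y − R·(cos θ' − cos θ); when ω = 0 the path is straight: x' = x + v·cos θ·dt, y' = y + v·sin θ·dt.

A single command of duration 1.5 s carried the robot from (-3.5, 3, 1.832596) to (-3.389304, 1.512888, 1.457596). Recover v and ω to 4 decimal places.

Δθ = 1.457596 − 1.832596 = -0.375000
ω = Δθ/dt = -0.375000/1.5 = -0.2500
R = −Δy/(cos θ' − cos θ) = 4.0000
v = R·ω = 4.0000·-0.2500 = -1.0000

v = -1.0000, ω = -0.2500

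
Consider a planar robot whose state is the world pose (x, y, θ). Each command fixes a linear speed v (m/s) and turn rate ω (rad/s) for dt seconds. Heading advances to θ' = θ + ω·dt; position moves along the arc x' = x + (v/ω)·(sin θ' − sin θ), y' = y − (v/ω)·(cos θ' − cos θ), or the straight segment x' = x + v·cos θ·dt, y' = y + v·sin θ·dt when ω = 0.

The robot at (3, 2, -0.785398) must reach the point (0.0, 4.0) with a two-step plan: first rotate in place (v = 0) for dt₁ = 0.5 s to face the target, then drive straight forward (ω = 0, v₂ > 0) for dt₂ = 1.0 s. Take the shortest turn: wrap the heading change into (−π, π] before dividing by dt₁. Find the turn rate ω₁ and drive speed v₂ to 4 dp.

ω₁ = -5.8884, v₂ = 3.6056

heading to target = atan2(4−2, 0−3) = 2.5536
Δθ = wrap(2.5536 − -0.7854) = -2.9442; ω₁ = Δθ/dt₁ = -5.8884
distance = √((0−3)² + (4−2)²) = 3.6056; v₂ = distance/dt₂ = 3.6056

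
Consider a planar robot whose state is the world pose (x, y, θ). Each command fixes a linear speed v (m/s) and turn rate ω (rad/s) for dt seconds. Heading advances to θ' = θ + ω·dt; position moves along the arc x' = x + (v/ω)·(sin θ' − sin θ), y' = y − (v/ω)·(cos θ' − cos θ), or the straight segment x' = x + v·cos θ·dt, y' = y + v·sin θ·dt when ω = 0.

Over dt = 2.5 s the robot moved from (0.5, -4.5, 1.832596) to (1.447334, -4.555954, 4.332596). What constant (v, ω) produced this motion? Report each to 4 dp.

v = -0.5000, ω = 1.0000

Δθ = 4.332596 − 1.832596 = 2.500000
ω = Δθ/dt = 2.500000/2.5 = 1.0000
R = Δx/(sin θ' − sin θ) = -0.5000
v = R·ω = -0.5000·1.0000 = -0.5000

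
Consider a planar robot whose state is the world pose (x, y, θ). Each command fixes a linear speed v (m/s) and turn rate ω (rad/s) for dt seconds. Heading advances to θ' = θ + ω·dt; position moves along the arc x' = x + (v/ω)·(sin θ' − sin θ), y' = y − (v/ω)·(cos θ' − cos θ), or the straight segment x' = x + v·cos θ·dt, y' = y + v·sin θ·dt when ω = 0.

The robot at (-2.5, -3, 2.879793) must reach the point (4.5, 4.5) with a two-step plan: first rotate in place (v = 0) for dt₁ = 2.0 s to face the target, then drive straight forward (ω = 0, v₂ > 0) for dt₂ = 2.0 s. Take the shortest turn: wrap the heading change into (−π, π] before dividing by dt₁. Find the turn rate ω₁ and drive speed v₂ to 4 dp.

ω₁ = -1.0300, v₂ = 5.1296

heading to target = atan2(4.5−-3, 4.5−-2.5) = 0.8199
Δθ = wrap(0.8199 − 2.8798) = -2.0599; ω₁ = Δθ/dt₁ = -1.0300
distance = √((4.5−-2.5)² + (4.5−-3)²) = 10.2591; v₂ = distance/dt₂ = 5.1296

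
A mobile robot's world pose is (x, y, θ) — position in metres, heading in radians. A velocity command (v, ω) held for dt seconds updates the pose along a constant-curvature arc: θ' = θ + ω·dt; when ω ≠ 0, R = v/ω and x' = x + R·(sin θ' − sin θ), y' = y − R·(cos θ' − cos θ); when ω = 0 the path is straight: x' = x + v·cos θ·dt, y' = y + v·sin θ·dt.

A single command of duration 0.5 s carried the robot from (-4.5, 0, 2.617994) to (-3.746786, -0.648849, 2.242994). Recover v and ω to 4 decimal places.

v = -2.0000, ω = -0.7500

Δθ = 2.242994 − 2.617994 = -0.375000
ω = Δθ/dt = -0.375000/0.5 = -0.7500
R = Δx/(sin θ' − sin θ) = 2.6667
v = R·ω = 2.6667·-0.7500 = -2.0000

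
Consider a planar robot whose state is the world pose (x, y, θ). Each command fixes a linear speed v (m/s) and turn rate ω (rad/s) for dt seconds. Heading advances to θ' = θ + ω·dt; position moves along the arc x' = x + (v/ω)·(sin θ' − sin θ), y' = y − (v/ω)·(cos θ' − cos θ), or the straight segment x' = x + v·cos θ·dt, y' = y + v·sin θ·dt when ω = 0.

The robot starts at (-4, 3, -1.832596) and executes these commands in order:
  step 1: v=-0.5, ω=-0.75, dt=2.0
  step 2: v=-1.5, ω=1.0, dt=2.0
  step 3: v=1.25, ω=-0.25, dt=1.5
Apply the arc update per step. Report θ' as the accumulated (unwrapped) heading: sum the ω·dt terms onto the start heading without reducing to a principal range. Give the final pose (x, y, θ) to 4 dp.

step 1: θ'=-3.3326 (R=0.6667) → pose (-3.2295, 3.4820, -3.3326)
step 2: θ'=-1.3326 (R=-1.5000) → pose (-1.4871, 5.3086, -1.3326)
step 3: θ'=-1.7076 (R=-5.0000) → pose (-1.3926, 3.4470, -1.7076)

(-1.3926, 3.4470, -1.7076)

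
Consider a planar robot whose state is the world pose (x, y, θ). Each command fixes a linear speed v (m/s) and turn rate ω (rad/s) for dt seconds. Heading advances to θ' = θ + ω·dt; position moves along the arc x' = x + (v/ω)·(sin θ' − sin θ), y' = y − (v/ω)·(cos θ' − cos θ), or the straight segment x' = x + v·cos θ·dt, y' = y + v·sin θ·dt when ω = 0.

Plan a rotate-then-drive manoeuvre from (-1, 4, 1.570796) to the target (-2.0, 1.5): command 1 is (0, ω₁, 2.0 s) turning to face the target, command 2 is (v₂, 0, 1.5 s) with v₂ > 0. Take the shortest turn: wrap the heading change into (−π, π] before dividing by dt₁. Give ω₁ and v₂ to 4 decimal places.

heading to target = atan2(1.5−4, -2−-1) = -1.9513
Δθ = wrap(-1.9513 − 1.5708) = 2.7611; ω₁ = Δθ/dt₁ = 1.3805
distance = √((-2−-1)² + (1.5−4)²) = 2.6926; v₂ = distance/dt₂ = 1.7951

ω₁ = 1.3805, v₂ = 1.7951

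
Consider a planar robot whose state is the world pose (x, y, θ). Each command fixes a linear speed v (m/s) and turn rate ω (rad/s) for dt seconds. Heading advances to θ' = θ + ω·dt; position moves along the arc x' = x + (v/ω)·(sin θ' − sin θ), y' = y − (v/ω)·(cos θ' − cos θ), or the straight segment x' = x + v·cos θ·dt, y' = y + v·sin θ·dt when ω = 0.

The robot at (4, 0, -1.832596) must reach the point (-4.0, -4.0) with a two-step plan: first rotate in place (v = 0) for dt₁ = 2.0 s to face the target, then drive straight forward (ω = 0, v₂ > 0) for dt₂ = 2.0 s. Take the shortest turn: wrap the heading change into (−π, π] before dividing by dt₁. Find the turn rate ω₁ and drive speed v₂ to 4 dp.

heading to target = atan2(-4−0, -4−4) = -2.6779
Δθ = wrap(-2.6779 − -1.8326) = -0.8453; ω₁ = Δθ/dt₁ = -0.4227
distance = √((-4−4)² + (-4−0)²) = 8.9443; v₂ = distance/dt₂ = 4.4721

ω₁ = -0.4227, v₂ = 4.4721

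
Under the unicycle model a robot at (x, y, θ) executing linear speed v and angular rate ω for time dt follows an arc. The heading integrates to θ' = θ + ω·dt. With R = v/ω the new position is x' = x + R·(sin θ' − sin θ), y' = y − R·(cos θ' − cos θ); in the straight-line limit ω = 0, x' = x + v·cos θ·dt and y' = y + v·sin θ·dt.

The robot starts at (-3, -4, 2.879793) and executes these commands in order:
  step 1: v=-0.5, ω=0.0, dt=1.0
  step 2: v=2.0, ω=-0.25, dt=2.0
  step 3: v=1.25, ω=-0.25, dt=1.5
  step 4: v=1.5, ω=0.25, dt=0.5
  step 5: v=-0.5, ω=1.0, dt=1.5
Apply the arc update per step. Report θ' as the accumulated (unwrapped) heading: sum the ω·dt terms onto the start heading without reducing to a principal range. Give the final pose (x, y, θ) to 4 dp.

step 1: θ'=2.8798 (straight) → pose (-2.5170, -4.1294, 2.8798)
step 2: θ'=2.3798 (R=-8.0000) → pose (-5.9683, -2.1908, 2.3798)
step 3: θ'=2.0048 (R=-5.0000) → pose (-7.0536, -0.6753, 2.0048)
step 4: θ'=2.1298 (R=6.0000) → pose (-7.4106, -0.0163, 2.1298)
step 5: θ'=3.6298 (R=-0.5000) → pose (-6.7522, -0.1927, 3.6298)

(-6.7522, -0.1927, 3.6298)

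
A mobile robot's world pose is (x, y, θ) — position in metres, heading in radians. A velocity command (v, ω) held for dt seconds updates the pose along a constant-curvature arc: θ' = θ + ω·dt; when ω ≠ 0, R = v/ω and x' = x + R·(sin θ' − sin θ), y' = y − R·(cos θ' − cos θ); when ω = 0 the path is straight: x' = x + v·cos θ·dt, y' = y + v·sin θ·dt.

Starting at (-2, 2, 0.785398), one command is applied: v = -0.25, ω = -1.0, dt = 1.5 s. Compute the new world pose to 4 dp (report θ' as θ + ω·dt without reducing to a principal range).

θ' = 0.7854 + -1.0·1.5 = -0.7146
R = v/ω = -0.25/-1.0 = 0.2500
x' = -2 + 0.2500·(sin -0.7146 − sin 0.7854) = -2.3406
y' = 2 − 0.2500·(cos -0.7146 − cos 0.7854) = 1.9879

(-2.3406, 1.9879, -0.7146)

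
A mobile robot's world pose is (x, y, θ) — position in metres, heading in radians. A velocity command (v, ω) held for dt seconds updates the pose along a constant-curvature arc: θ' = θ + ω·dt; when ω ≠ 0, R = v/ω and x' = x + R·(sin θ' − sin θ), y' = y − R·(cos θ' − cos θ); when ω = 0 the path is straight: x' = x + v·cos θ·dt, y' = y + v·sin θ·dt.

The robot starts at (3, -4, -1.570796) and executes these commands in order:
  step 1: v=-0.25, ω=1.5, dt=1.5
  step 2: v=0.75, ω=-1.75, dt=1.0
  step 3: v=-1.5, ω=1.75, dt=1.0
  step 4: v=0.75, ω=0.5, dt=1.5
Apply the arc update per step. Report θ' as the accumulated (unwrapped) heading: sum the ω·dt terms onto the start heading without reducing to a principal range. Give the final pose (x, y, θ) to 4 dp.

step 1: θ'=0.6792 (R=-0.1667) → pose (2.7286, -3.8703, 0.6792)
step 2: θ'=-1.0708 (R=-0.4286) → pose (3.3740, -3.9983, -1.0708)
step 3: θ'=0.6792 (R=-0.8571) → pose (2.0833, -3.7423, 0.6792)
step 4: θ'=1.4292 (R=1.5000) → pose (2.6260, -2.7869, 1.4292)

(2.6260, -2.7869, 1.4292)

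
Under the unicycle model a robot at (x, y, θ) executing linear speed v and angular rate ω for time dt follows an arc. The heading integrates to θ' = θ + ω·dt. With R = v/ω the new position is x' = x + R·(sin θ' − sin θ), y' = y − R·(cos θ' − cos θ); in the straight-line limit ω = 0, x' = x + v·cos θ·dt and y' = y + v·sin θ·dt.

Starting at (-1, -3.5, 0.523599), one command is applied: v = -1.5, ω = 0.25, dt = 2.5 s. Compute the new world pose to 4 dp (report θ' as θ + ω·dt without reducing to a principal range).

(-3.4731, -6.2376, 1.1486)

θ' = 0.5236 + 0.25·2.5 = 1.1486
R = v/ω = -1.5/0.25 = -6.0000
x' = -1 + -6.0000·(sin 1.1486 − sin 0.5236) = -3.4731
y' = -3.5 − -6.0000·(cos 1.1486 − cos 0.5236) = -6.2376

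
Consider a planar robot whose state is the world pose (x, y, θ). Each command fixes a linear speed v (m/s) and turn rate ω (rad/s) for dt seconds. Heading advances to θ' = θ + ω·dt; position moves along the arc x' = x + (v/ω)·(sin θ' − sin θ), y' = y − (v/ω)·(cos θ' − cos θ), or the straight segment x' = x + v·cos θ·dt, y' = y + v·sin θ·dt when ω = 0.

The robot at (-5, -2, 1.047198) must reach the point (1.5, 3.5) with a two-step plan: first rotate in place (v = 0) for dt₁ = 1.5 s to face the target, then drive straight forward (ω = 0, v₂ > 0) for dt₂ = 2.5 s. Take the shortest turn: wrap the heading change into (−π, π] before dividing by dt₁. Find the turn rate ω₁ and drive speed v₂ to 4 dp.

heading to target = atan2(3.5−-2, 1.5−-5) = 0.7023
Δθ = wrap(0.7023 − 1.0472) = -0.3449; ω₁ = Δθ/dt₁ = -0.2300
distance = √((1.5−-5)² + (3.5−-2)²) = 8.5147; v₂ = distance/dt₂ = 3.4059

ω₁ = -0.2300, v₂ = 3.4059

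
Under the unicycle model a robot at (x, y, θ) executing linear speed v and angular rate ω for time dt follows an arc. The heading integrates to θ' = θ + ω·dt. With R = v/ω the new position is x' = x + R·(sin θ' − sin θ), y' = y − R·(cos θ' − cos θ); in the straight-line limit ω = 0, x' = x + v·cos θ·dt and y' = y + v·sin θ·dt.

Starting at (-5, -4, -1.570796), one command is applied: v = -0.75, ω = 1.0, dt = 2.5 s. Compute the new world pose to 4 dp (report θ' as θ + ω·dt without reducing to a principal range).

θ' = -1.5708 + 1.0·2.5 = 0.9292
R = v/ω = -0.75/1.0 = -0.7500
x' = -5 + -0.7500·(sin 0.9292 − sin -1.5708) = -6.3509
y' = -4 − -0.7500·(cos 0.9292 − cos -1.5708) = -3.5511

(-6.3509, -3.5511, 0.9292)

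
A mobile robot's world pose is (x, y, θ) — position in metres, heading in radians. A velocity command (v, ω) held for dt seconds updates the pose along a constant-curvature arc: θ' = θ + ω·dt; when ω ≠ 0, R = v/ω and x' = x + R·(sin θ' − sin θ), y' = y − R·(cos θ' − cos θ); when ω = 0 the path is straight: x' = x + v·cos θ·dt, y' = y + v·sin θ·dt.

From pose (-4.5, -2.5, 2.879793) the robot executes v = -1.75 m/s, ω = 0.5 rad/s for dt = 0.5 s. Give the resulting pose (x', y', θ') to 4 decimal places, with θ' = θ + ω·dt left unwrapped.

θ' = 2.8798 + 0.5·0.5 = 3.1298
R = v/ω = -1.75/0.5 = -3.5000
x' = -4.5 + -3.5000·(sin 3.1298 − sin 2.8798) = -3.6354
y' = -2.5 − -3.5000·(cos 3.1298 − cos 2.8798) = -2.6190

(-3.6354, -2.6190, 3.1298)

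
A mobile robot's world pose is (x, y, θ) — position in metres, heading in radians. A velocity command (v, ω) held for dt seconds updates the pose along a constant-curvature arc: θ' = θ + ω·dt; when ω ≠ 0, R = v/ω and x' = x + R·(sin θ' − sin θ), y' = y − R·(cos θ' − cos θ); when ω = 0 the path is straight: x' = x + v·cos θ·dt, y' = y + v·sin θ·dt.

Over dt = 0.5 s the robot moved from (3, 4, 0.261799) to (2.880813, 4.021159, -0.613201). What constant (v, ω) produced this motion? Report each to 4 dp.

v = -0.2500, ω = -1.7500

Δθ = -0.613201 − 0.261799 = -0.875000
ω = Δθ/dt = -0.875000/0.5 = -1.7500
R = Δx/(sin θ' − sin θ) = 0.1429
v = R·ω = 0.1429·-1.7500 = -0.2500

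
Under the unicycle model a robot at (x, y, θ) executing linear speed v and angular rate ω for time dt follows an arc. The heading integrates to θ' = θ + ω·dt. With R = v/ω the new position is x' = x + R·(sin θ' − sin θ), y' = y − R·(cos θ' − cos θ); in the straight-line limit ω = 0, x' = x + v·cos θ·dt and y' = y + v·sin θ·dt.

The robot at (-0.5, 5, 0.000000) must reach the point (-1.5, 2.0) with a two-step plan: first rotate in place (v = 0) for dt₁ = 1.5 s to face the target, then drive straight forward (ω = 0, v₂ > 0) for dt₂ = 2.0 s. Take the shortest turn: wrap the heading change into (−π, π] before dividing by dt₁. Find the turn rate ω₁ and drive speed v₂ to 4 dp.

heading to target = atan2(2−5, -1.5−-0.5) = -1.8925
Δθ = wrap(-1.8925 − 0.0000) = -1.8925; ω₁ = Δθ/dt₁ = -1.2617
distance = √((-1.5−-0.5)² + (2−5)²) = 3.1623; v₂ = distance/dt₂ = 1.5811

ω₁ = -1.2617, v₂ = 1.5811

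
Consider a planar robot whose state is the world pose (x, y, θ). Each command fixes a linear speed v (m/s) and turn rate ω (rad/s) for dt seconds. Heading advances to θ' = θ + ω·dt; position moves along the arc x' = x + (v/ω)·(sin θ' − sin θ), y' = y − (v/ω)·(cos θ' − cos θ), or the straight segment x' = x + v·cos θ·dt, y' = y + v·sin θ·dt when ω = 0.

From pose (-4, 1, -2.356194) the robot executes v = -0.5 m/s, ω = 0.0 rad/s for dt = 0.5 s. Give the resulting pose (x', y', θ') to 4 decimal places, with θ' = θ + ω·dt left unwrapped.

(-3.8232, 1.1768, -2.3562)

θ' = -2.3562 + 0.0·0.5 = -2.3562
ω = 0 → straight: x' = -4 + -0.5·cos(-2.3562)·0.5 = -3.8232
y' = 1 + -0.5·sin(-2.3562)·0.5 = 1.1768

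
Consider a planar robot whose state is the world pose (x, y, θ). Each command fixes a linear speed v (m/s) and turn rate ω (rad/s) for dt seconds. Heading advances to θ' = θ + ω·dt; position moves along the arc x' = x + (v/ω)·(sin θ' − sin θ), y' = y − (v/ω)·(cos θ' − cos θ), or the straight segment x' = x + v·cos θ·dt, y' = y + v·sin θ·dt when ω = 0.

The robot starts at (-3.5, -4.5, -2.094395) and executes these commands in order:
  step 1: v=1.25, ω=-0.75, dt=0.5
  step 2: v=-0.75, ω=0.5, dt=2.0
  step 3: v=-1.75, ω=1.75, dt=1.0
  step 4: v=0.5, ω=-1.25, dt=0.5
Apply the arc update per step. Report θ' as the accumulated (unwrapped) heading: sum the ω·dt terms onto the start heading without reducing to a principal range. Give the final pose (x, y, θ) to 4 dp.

(-4.3733, -2.7934, -0.3444)

step 1: θ'=-2.4694 (R=-1.6667) → pose (-3.9055, -4.9708, -2.4694)
step 2: θ'=-1.4694 (R=-1.5000) → pose (-3.3473, -3.6452, -1.4694)
step 3: θ'=0.2806 (R=-1.0000) → pose (-4.6191, -2.7856, 0.2806)
step 4: θ'=-0.3444 (R=-0.4000) → pose (-4.3733, -2.7934, -0.3444)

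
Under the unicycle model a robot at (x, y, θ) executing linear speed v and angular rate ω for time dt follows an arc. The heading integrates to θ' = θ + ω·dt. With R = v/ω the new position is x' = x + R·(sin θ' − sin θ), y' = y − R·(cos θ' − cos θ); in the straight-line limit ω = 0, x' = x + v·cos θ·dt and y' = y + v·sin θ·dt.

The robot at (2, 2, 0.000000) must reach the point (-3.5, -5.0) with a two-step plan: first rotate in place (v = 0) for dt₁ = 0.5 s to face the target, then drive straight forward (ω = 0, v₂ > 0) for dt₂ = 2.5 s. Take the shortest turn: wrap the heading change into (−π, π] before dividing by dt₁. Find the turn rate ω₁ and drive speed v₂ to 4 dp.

ω₁ = -4.4735, v₂ = 3.5609

heading to target = atan2(-5−2, -3.5−2) = -2.2368
Δθ = wrap(-2.2368 − 0.0000) = -2.2368; ω₁ = Δθ/dt₁ = -4.4735
distance = √((-3.5−2)² + (-5−2)²) = 8.9022; v₂ = distance/dt₂ = 3.5609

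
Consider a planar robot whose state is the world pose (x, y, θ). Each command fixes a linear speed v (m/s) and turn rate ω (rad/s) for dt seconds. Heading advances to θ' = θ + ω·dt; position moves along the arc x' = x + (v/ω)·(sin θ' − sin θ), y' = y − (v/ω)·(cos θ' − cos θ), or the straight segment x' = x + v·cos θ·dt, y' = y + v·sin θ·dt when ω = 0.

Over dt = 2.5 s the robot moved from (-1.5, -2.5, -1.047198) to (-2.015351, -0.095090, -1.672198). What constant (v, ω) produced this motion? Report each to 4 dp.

v = -1.0000, ω = -0.2500

Δθ = -1.672198 − -1.047198 = -0.625000
ω = Δθ/dt = -0.625000/2.5 = -0.2500
R = −Δy/(cos θ' − cos θ) = 4.0000
v = R·ω = 4.0000·-0.2500 = -1.0000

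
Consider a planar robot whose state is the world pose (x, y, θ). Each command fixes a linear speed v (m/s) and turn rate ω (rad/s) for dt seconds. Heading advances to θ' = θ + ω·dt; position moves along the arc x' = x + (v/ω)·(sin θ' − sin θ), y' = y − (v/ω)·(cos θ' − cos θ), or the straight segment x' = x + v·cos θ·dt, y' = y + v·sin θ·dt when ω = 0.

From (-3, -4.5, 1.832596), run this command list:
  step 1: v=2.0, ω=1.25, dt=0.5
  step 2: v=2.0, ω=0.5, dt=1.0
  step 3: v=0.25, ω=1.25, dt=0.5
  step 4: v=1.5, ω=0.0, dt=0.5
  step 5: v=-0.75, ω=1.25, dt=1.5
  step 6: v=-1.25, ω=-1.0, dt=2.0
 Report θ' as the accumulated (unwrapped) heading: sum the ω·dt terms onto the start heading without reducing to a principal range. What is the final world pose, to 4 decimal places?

(-5.4153, -0.1924, 3.4576)

step 1: θ'=2.4576 (R=1.6000) → pose (-3.5344, -3.6740, 2.4576)
step 2: θ'=2.9576 (R=4.0000) → pose (-5.3302, -2.8418, 2.9576)
step 3: θ'=3.5826 (R=0.2000) → pose (-5.4522, -2.8575, 3.5826)
step 4: θ'=3.5826 (straight) → pose (-6.1304, -3.1777, 3.5826)
step 5: θ'=5.4576 (R=-0.6000) → pose (-5.9455, -2.2282, 5.4576)
step 6: θ'=3.4576 (R=1.2500) → pose (-5.4153, -0.1924, 3.4576)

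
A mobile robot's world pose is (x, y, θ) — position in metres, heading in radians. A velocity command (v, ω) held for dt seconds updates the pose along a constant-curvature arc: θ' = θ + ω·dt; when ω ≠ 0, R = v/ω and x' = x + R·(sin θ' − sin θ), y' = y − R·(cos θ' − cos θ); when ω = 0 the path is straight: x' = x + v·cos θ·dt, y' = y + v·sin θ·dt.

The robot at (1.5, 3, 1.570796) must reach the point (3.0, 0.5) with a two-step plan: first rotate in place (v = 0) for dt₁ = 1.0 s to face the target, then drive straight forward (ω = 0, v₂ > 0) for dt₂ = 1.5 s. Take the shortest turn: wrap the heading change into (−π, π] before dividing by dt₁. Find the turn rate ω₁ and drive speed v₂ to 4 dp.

ω₁ = -2.6012, v₂ = 1.9437

heading to target = atan2(0.5−3, 3−1.5) = -1.0304
Δθ = wrap(-1.0304 − 1.5708) = -2.6012; ω₁ = Δθ/dt₁ = -2.6012
distance = √((3−1.5)² + (0.5−3)²) = 2.9155; v₂ = distance/dt₂ = 1.9437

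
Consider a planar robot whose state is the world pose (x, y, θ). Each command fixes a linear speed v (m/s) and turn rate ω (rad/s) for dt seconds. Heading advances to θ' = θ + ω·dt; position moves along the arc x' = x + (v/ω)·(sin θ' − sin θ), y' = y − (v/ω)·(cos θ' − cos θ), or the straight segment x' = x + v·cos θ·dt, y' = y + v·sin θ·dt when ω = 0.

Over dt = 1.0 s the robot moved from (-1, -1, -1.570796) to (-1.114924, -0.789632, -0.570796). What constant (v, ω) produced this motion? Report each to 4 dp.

v = -0.2500, ω = 1.0000

Δθ = -0.570796 − -1.570796 = 1.000000
ω = Δθ/dt = 1.000000/1.0 = 1.0000
R = −Δy/(cos θ' − cos θ) = -0.2500
v = R·ω = -0.2500·1.0000 = -0.2500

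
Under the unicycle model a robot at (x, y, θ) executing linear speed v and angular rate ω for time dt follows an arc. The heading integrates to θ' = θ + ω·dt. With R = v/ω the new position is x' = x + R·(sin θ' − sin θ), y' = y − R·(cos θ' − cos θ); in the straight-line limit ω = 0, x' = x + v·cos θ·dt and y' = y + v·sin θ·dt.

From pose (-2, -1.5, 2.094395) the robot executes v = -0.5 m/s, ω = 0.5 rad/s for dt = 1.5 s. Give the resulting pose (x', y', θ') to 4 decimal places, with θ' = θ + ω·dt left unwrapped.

(-1.4268, -1.9562, 2.8444)

θ' = 2.0944 + 0.5·1.5 = 2.8444
R = v/ω = -0.5/0.5 = -1.0000
x' = -2 + -1.0000·(sin 2.8444 − sin 2.0944) = -1.4268
y' = -1.5 − -1.0000·(cos 2.8444 − cos 2.0944) = -1.9562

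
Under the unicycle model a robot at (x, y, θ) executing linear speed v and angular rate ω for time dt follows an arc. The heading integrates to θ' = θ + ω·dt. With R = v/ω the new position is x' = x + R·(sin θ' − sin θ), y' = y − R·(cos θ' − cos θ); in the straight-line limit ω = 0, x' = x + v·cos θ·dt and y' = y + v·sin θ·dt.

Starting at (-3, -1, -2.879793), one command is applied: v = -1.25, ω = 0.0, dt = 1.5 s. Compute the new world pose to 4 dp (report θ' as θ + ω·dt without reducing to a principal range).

θ' = -2.8798 + 0.0·1.5 = -2.8798
ω = 0 → straight: x' = -3 + -1.25·cos(-2.8798)·1.5 = -1.1889
y' = -1 + -1.25·sin(-2.8798)·1.5 = -0.5147

(-1.1889, -0.5147, -2.8798)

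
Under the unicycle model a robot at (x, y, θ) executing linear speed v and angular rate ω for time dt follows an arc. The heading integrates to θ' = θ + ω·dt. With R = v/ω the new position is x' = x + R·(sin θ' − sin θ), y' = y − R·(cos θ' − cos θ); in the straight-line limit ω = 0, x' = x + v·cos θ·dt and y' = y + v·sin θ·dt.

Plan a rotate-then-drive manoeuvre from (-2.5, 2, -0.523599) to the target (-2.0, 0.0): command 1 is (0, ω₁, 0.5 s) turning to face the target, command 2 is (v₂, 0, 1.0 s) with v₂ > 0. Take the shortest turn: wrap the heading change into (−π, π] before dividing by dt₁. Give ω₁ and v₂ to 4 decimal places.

ω₁ = -1.6044, v₂ = 2.0616

heading to target = atan2(0−2, -2−-2.5) = -1.3258
Δθ = wrap(-1.3258 − -0.5236) = -0.8022; ω₁ = Δθ/dt₁ = -1.6044
distance = √((-2−-2.5)² + (0−2)²) = 2.0616; v₂ = distance/dt₂ = 2.0616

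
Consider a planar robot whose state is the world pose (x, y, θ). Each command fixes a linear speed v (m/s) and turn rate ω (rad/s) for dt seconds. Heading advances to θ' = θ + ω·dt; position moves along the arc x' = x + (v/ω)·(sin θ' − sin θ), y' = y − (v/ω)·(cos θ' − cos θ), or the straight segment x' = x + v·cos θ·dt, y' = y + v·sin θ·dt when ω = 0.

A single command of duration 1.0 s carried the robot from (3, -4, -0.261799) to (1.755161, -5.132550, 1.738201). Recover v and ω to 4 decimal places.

Δθ = 1.738201 − -0.261799 = 2.000000
ω = Δθ/dt = 2.000000/1.0 = 2.0000
R = Δx/(sin θ' − sin θ) = -1.0000
v = R·ω = -1.0000·2.0000 = -2.0000

v = -2.0000, ω = 2.0000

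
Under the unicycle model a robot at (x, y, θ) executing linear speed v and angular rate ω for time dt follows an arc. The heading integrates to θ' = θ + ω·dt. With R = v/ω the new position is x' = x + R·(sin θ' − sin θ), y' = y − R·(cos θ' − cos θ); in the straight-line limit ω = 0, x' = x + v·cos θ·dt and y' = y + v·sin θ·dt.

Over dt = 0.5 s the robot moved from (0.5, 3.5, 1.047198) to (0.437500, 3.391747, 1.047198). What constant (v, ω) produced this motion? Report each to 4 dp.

v = -0.2500, ω = 0.0000

Δθ = 1.047198 − 1.047198 = 0.000000
ω = Δθ/dt = 0.000000/0.5 = 0.0000
ω = 0 → v = (Δx·cos θ + Δy·sin θ)/dt = -0.2500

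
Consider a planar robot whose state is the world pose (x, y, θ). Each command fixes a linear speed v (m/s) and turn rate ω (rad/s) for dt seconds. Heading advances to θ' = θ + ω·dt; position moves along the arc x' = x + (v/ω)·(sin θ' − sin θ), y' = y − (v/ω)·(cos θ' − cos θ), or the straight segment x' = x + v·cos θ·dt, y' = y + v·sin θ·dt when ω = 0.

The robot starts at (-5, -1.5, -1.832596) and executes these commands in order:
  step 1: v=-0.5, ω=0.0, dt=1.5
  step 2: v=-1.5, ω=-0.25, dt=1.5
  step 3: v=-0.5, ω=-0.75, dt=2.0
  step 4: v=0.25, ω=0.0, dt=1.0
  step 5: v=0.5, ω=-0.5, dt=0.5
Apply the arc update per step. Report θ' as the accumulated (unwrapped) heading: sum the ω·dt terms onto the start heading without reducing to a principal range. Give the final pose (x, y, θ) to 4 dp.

(-3.3440, 1.6985, -3.9576)

step 1: θ'=-1.8326 (straight) → pose (-4.8059, -0.7756, -1.8326)
step 2: θ'=-2.2076 (R=6.0000) → pose (-3.8343, 1.2393, -2.2076)
step 3: θ'=-3.7076 (R=0.6667) → pose (-2.9408, 1.4056, -3.7076)
step 4: θ'=-3.7076 (straight) → pose (-3.1519, 1.5396, -3.7076)
step 5: θ'=-3.9576 (R=-1.0000) → pose (-3.3440, 1.6985, -3.9576)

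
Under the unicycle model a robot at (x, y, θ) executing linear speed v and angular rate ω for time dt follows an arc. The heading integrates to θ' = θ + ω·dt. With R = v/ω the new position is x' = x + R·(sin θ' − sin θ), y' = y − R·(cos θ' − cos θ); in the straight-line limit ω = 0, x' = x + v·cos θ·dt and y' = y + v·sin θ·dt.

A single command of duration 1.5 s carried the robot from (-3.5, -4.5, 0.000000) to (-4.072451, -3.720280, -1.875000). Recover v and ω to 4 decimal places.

Δθ = -1.875000 − 0.000000 = -1.875000
ω = Δθ/dt = -1.875000/1.5 = -1.2500
R = −Δy/(cos θ' − cos θ) = 0.6000
v = R·ω = 0.6000·-1.2500 = -0.7500

v = -0.7500, ω = -1.2500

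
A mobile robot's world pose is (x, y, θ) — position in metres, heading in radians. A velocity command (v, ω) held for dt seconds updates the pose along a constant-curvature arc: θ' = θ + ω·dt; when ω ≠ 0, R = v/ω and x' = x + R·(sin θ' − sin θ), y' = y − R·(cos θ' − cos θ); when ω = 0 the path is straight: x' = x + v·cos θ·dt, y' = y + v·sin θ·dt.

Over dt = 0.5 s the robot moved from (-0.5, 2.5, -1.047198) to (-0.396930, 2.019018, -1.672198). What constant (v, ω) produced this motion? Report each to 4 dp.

v = 1.0000, ω = -1.2500

Δθ = -1.672198 − -1.047198 = -0.625000
ω = Δθ/dt = -0.625000/0.5 = -1.2500
R = −Δy/(cos θ' − cos θ) = -0.8000
v = R·ω = -0.8000·-1.2500 = 1.0000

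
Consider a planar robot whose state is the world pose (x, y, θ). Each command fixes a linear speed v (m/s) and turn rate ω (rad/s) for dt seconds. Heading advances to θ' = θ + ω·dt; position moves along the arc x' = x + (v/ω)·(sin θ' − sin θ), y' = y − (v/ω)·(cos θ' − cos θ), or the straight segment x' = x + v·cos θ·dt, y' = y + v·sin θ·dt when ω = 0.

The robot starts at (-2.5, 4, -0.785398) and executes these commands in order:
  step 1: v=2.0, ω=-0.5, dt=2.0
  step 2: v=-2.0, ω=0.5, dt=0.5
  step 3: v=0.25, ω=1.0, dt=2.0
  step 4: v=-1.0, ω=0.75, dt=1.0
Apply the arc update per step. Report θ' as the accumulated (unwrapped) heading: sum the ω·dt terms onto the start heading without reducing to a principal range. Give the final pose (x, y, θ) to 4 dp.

step 1: θ'=-1.7854 (R=-4.0000) → pose (-1.4202, 0.3197, -1.7854)
step 2: θ'=-1.5354 (R=-4.0000) → pose (-1.3309, 1.3131, -1.5354)
step 3: θ'=0.4646 (R=0.2500) → pose (-0.9691, 1.0985, 0.4646)
step 4: θ'=1.2146 (R=-1.3333) → pose (-1.6213, 0.3714, 1.2146)

(-1.6213, 0.3714, 1.2146)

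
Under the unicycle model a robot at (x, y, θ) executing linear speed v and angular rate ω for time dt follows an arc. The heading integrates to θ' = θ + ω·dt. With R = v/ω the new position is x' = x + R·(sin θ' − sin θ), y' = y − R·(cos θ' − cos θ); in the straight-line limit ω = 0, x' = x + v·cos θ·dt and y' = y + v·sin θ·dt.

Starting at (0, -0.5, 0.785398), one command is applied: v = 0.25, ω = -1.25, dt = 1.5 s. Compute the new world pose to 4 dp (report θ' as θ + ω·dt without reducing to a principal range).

θ' = 0.7854 + -1.25·1.5 = -1.0896
R = v/ω = 0.25/-1.25 = -0.2000
x' = 0 + -0.2000·(sin -1.0896 − sin 0.7854) = 0.3187
y' = -0.5 − -0.2000·(cos -1.0896 − cos 0.7854) = -0.5489

(0.3187, -0.5489, -1.0896)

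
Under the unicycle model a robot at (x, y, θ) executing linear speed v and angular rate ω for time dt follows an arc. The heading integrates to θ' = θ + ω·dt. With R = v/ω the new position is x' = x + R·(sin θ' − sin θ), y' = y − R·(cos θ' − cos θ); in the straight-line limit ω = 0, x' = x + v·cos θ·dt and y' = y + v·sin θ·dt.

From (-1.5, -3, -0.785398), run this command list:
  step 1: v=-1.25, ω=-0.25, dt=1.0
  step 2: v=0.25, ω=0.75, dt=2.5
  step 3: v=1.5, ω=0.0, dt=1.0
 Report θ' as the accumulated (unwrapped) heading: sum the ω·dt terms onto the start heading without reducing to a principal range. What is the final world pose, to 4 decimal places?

step 1: θ'=-1.0354 (R=5.0000) → pose (-2.2648, -2.0154, -1.0354)
step 2: θ'=0.8396 (R=0.3333) → pose (-1.7300, -2.0679, 0.8396)
step 3: θ'=0.8396 (straight) → pose (-0.7283, -0.9513, 0.8396)

(-0.7283, -0.9513, 0.8396)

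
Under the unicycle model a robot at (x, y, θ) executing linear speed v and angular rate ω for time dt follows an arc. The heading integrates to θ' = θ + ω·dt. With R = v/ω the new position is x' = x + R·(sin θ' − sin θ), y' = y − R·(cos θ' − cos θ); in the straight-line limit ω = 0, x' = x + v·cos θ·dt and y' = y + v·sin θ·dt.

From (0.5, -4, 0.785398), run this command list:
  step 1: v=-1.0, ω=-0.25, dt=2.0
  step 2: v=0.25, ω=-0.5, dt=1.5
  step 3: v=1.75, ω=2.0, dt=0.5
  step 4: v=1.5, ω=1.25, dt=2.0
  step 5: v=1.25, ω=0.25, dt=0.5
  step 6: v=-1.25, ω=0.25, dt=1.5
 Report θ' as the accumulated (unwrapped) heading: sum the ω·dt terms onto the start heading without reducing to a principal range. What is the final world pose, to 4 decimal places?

step 1: θ'=0.2854 (R=4.0000) → pose (-1.2023, -5.0098, 0.2854)
step 2: θ'=-0.4646 (R=-0.5000) → pose (-0.8375, -5.0425, -0.4646)
step 3: θ'=0.5354 (R=0.8750) → pose (0.0010, -5.0129, 0.5354)
step 4: θ'=3.0354 (R=1.2000) → pose (-0.4840, -2.7875, 3.0354)
step 5: θ'=3.1604 (R=5.0000) → pose (-1.1080, -2.7603, 3.1604)
step 6: θ'=3.5354 (R=-5.0000) → pose (0.7165, -2.3784, 3.5354)

(0.7165, -2.3784, 3.5354)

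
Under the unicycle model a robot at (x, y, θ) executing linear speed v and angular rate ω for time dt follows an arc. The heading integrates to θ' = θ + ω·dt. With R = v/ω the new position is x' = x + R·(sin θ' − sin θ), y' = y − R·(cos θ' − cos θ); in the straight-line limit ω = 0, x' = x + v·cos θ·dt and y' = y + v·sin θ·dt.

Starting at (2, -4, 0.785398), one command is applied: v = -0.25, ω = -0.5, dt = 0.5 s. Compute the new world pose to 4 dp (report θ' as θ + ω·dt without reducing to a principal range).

(1.9015, -4.0765, 0.5354)

θ' = 0.7854 + -0.5·0.5 = 0.5354
R = v/ω = -0.25/-0.5 = 0.5000
x' = 2 + 0.5000·(sin 0.5354 − sin 0.7854) = 1.9015
y' = -4 − 0.5000·(cos 0.5354 − cos 0.7854) = -4.0765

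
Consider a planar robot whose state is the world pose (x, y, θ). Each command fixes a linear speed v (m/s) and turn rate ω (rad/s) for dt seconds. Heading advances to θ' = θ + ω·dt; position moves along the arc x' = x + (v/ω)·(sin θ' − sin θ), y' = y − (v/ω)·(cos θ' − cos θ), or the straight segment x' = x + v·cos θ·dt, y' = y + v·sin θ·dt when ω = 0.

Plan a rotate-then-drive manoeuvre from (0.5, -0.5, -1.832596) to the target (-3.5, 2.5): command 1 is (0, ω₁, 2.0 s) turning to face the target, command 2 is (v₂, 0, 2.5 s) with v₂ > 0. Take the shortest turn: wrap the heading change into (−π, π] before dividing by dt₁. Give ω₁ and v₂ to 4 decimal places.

ω₁ = -0.9762, v₂ = 2.0000

heading to target = atan2(2.5−-0.5, -3.5−0.5) = 2.4981
Δθ = wrap(2.4981 − -1.8326) = -1.9525; ω₁ = Δθ/dt₁ = -0.9762
distance = √((-3.5−0.5)² + (2.5−-0.5)²) = 5.0000; v₂ = distance/dt₂ = 2.0000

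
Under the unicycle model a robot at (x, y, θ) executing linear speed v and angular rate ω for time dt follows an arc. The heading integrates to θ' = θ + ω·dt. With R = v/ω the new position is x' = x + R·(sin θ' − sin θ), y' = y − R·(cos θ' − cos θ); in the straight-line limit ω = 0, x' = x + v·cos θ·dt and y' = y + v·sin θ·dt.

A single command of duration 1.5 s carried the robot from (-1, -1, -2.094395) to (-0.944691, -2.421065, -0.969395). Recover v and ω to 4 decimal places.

v = 1.0000, ω = 0.7500

Δθ = -0.969395 − -2.094395 = 1.125000
ω = Δθ/dt = 1.125000/1.5 = 0.7500
R = −Δy/(cos θ' − cos θ) = 1.3333
v = R·ω = 1.3333·0.7500 = 1.0000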